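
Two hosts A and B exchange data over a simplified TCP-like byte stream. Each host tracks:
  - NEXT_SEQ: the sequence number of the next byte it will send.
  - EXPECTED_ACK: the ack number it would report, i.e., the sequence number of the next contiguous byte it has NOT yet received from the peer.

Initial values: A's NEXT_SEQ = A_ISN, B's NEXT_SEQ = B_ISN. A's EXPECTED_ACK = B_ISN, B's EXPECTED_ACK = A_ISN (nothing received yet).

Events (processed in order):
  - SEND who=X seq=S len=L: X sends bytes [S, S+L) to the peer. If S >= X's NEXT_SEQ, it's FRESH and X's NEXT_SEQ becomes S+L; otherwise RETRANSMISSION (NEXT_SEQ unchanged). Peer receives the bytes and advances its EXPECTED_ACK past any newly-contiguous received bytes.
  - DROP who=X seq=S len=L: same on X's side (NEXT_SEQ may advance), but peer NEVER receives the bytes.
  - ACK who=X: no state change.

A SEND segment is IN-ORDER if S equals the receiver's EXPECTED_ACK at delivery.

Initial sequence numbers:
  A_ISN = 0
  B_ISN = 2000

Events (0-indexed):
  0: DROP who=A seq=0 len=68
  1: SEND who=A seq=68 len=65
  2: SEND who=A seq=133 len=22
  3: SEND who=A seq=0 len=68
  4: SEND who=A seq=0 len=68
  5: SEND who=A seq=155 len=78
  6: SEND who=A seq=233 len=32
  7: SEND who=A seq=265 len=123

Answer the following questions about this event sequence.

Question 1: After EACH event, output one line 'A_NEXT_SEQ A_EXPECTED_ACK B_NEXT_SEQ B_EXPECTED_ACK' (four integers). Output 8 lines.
68 2000 2000 0
133 2000 2000 0
155 2000 2000 0
155 2000 2000 155
155 2000 2000 155
233 2000 2000 233
265 2000 2000 265
388 2000 2000 388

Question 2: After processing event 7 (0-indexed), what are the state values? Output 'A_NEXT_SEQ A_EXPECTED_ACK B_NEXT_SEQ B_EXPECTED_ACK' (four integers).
After event 0: A_seq=68 A_ack=2000 B_seq=2000 B_ack=0
After event 1: A_seq=133 A_ack=2000 B_seq=2000 B_ack=0
After event 2: A_seq=155 A_ack=2000 B_seq=2000 B_ack=0
After event 3: A_seq=155 A_ack=2000 B_seq=2000 B_ack=155
After event 4: A_seq=155 A_ack=2000 B_seq=2000 B_ack=155
After event 5: A_seq=233 A_ack=2000 B_seq=2000 B_ack=233
After event 6: A_seq=265 A_ack=2000 B_seq=2000 B_ack=265
After event 7: A_seq=388 A_ack=2000 B_seq=2000 B_ack=388

388 2000 2000 388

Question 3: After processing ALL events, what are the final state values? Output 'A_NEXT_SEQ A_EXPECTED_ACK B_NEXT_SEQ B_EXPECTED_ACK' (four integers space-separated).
After event 0: A_seq=68 A_ack=2000 B_seq=2000 B_ack=0
After event 1: A_seq=133 A_ack=2000 B_seq=2000 B_ack=0
After event 2: A_seq=155 A_ack=2000 B_seq=2000 B_ack=0
After event 3: A_seq=155 A_ack=2000 B_seq=2000 B_ack=155
After event 4: A_seq=155 A_ack=2000 B_seq=2000 B_ack=155
After event 5: A_seq=233 A_ack=2000 B_seq=2000 B_ack=233
After event 6: A_seq=265 A_ack=2000 B_seq=2000 B_ack=265
After event 7: A_seq=388 A_ack=2000 B_seq=2000 B_ack=388

Answer: 388 2000 2000 388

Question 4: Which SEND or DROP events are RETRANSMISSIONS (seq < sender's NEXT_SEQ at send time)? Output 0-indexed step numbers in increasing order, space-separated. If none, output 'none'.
Step 0: DROP seq=0 -> fresh
Step 1: SEND seq=68 -> fresh
Step 2: SEND seq=133 -> fresh
Step 3: SEND seq=0 -> retransmit
Step 4: SEND seq=0 -> retransmit
Step 5: SEND seq=155 -> fresh
Step 6: SEND seq=233 -> fresh
Step 7: SEND seq=265 -> fresh

Answer: 3 4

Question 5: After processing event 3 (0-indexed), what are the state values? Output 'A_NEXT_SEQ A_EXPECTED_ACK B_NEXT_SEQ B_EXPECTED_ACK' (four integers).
After event 0: A_seq=68 A_ack=2000 B_seq=2000 B_ack=0
After event 1: A_seq=133 A_ack=2000 B_seq=2000 B_ack=0
After event 2: A_seq=155 A_ack=2000 B_seq=2000 B_ack=0
After event 3: A_seq=155 A_ack=2000 B_seq=2000 B_ack=155

155 2000 2000 155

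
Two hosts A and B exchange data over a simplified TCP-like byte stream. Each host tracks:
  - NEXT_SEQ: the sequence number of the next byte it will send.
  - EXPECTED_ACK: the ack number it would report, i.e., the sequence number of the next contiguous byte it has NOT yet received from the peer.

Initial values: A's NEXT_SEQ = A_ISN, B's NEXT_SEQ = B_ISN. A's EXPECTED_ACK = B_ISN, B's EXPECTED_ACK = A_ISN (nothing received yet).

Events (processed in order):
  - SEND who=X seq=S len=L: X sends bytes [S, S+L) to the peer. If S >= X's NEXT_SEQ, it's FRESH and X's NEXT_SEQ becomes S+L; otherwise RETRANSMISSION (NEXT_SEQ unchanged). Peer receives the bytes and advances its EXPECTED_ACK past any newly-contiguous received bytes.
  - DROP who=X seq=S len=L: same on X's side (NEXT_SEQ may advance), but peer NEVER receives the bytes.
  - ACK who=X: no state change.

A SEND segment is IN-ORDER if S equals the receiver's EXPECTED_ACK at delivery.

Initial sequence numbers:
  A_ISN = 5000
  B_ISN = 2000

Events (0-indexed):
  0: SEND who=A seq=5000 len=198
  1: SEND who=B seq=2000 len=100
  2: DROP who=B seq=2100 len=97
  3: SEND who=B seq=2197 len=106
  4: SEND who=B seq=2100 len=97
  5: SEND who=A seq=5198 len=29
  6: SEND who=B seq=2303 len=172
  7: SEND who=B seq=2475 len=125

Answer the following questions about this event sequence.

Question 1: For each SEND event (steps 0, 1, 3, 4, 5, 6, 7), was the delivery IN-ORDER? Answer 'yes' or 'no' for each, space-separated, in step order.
Answer: yes yes no yes yes yes yes

Derivation:
Step 0: SEND seq=5000 -> in-order
Step 1: SEND seq=2000 -> in-order
Step 3: SEND seq=2197 -> out-of-order
Step 4: SEND seq=2100 -> in-order
Step 5: SEND seq=5198 -> in-order
Step 6: SEND seq=2303 -> in-order
Step 7: SEND seq=2475 -> in-order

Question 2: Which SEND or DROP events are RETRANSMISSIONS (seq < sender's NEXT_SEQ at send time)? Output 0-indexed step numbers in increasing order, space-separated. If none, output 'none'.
Step 0: SEND seq=5000 -> fresh
Step 1: SEND seq=2000 -> fresh
Step 2: DROP seq=2100 -> fresh
Step 3: SEND seq=2197 -> fresh
Step 4: SEND seq=2100 -> retransmit
Step 5: SEND seq=5198 -> fresh
Step 6: SEND seq=2303 -> fresh
Step 7: SEND seq=2475 -> fresh

Answer: 4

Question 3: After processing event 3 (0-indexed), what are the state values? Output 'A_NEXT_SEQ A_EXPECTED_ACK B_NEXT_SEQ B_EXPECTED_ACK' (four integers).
After event 0: A_seq=5198 A_ack=2000 B_seq=2000 B_ack=5198
After event 1: A_seq=5198 A_ack=2100 B_seq=2100 B_ack=5198
After event 2: A_seq=5198 A_ack=2100 B_seq=2197 B_ack=5198
After event 3: A_seq=5198 A_ack=2100 B_seq=2303 B_ack=5198

5198 2100 2303 5198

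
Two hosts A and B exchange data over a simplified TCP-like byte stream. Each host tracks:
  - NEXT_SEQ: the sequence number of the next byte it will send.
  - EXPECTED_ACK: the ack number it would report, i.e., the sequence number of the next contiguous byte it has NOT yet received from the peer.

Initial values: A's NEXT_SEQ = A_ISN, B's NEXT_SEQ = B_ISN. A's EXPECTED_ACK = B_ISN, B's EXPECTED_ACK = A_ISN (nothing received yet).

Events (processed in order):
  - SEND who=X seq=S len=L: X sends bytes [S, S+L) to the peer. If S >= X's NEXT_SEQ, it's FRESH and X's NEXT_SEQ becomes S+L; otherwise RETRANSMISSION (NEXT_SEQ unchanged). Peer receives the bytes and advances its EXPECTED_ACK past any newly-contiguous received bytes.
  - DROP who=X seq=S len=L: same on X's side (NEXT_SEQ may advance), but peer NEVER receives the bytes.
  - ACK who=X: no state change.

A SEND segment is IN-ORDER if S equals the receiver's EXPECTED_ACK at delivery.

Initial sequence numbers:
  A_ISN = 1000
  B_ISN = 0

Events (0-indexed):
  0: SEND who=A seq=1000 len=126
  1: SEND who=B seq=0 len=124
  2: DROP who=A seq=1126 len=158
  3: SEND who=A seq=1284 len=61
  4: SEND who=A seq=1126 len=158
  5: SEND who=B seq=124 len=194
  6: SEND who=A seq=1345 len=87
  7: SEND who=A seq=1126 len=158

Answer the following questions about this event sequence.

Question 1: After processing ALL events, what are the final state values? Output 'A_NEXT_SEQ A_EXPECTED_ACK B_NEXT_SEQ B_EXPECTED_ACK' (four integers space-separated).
Answer: 1432 318 318 1432

Derivation:
After event 0: A_seq=1126 A_ack=0 B_seq=0 B_ack=1126
After event 1: A_seq=1126 A_ack=124 B_seq=124 B_ack=1126
After event 2: A_seq=1284 A_ack=124 B_seq=124 B_ack=1126
After event 3: A_seq=1345 A_ack=124 B_seq=124 B_ack=1126
After event 4: A_seq=1345 A_ack=124 B_seq=124 B_ack=1345
After event 5: A_seq=1345 A_ack=318 B_seq=318 B_ack=1345
After event 6: A_seq=1432 A_ack=318 B_seq=318 B_ack=1432
After event 7: A_seq=1432 A_ack=318 B_seq=318 B_ack=1432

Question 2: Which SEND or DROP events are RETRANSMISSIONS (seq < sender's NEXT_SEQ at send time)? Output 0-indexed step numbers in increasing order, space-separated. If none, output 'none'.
Answer: 4 7

Derivation:
Step 0: SEND seq=1000 -> fresh
Step 1: SEND seq=0 -> fresh
Step 2: DROP seq=1126 -> fresh
Step 3: SEND seq=1284 -> fresh
Step 4: SEND seq=1126 -> retransmit
Step 5: SEND seq=124 -> fresh
Step 6: SEND seq=1345 -> fresh
Step 7: SEND seq=1126 -> retransmit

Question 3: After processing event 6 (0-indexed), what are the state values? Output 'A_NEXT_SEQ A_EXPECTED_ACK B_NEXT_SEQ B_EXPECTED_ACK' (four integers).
After event 0: A_seq=1126 A_ack=0 B_seq=0 B_ack=1126
After event 1: A_seq=1126 A_ack=124 B_seq=124 B_ack=1126
After event 2: A_seq=1284 A_ack=124 B_seq=124 B_ack=1126
After event 3: A_seq=1345 A_ack=124 B_seq=124 B_ack=1126
After event 4: A_seq=1345 A_ack=124 B_seq=124 B_ack=1345
After event 5: A_seq=1345 A_ack=318 B_seq=318 B_ack=1345
After event 6: A_seq=1432 A_ack=318 B_seq=318 B_ack=1432

1432 318 318 1432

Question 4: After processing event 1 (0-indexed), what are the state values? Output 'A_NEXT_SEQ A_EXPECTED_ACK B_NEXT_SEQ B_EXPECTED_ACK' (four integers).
After event 0: A_seq=1126 A_ack=0 B_seq=0 B_ack=1126
After event 1: A_seq=1126 A_ack=124 B_seq=124 B_ack=1126

1126 124 124 1126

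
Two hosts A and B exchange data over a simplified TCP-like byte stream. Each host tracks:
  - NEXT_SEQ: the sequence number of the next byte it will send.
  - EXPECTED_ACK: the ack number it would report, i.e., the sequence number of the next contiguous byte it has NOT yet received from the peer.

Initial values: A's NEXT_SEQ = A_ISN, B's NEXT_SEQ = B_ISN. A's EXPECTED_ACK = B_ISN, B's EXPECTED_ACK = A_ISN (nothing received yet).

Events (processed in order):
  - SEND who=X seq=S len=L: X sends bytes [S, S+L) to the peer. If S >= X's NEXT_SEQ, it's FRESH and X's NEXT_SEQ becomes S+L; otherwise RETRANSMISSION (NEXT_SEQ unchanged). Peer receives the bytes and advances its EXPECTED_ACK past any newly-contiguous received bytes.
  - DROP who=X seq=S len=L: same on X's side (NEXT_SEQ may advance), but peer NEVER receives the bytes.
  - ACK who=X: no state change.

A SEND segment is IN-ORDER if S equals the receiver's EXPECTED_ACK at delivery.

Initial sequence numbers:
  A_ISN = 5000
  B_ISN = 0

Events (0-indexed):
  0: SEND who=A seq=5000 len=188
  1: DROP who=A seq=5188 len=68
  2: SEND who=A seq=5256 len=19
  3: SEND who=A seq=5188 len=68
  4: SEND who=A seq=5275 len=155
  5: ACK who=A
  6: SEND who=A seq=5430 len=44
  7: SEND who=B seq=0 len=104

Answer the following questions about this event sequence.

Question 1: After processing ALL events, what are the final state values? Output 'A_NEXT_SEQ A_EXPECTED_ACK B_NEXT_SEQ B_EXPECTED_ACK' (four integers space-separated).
After event 0: A_seq=5188 A_ack=0 B_seq=0 B_ack=5188
After event 1: A_seq=5256 A_ack=0 B_seq=0 B_ack=5188
After event 2: A_seq=5275 A_ack=0 B_seq=0 B_ack=5188
After event 3: A_seq=5275 A_ack=0 B_seq=0 B_ack=5275
After event 4: A_seq=5430 A_ack=0 B_seq=0 B_ack=5430
After event 5: A_seq=5430 A_ack=0 B_seq=0 B_ack=5430
After event 6: A_seq=5474 A_ack=0 B_seq=0 B_ack=5474
After event 7: A_seq=5474 A_ack=104 B_seq=104 B_ack=5474

Answer: 5474 104 104 5474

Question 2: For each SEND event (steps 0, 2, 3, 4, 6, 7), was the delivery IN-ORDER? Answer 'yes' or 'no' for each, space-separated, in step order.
Step 0: SEND seq=5000 -> in-order
Step 2: SEND seq=5256 -> out-of-order
Step 3: SEND seq=5188 -> in-order
Step 4: SEND seq=5275 -> in-order
Step 6: SEND seq=5430 -> in-order
Step 7: SEND seq=0 -> in-order

Answer: yes no yes yes yes yes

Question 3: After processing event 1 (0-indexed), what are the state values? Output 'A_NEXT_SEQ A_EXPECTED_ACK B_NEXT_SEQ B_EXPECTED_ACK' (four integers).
After event 0: A_seq=5188 A_ack=0 B_seq=0 B_ack=5188
After event 1: A_seq=5256 A_ack=0 B_seq=0 B_ack=5188

5256 0 0 5188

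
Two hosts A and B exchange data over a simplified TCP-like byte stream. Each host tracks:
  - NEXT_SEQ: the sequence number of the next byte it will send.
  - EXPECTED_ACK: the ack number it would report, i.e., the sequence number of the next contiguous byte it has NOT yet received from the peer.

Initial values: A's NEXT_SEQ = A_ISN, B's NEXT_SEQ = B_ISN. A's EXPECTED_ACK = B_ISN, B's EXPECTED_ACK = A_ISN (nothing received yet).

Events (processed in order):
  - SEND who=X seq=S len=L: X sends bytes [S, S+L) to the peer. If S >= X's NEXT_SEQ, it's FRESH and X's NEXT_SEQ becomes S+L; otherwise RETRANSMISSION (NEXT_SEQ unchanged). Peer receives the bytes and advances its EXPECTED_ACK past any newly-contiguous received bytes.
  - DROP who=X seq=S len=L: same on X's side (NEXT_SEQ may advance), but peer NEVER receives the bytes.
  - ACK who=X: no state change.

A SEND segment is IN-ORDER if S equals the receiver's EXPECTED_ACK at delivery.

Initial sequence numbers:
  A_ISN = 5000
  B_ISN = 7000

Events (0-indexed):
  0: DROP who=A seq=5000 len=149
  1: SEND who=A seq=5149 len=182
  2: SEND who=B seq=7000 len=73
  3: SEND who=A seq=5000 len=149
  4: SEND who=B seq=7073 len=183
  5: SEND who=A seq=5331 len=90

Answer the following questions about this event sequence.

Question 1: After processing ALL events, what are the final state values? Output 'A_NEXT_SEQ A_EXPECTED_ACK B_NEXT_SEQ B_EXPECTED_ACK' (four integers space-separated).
After event 0: A_seq=5149 A_ack=7000 B_seq=7000 B_ack=5000
After event 1: A_seq=5331 A_ack=7000 B_seq=7000 B_ack=5000
After event 2: A_seq=5331 A_ack=7073 B_seq=7073 B_ack=5000
After event 3: A_seq=5331 A_ack=7073 B_seq=7073 B_ack=5331
After event 4: A_seq=5331 A_ack=7256 B_seq=7256 B_ack=5331
After event 5: A_seq=5421 A_ack=7256 B_seq=7256 B_ack=5421

Answer: 5421 7256 7256 5421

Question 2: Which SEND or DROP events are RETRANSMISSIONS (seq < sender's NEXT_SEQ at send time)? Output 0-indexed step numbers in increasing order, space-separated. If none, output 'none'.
Answer: 3

Derivation:
Step 0: DROP seq=5000 -> fresh
Step 1: SEND seq=5149 -> fresh
Step 2: SEND seq=7000 -> fresh
Step 3: SEND seq=5000 -> retransmit
Step 4: SEND seq=7073 -> fresh
Step 5: SEND seq=5331 -> fresh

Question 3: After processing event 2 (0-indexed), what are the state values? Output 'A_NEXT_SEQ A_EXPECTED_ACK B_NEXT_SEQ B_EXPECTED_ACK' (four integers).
After event 0: A_seq=5149 A_ack=7000 B_seq=7000 B_ack=5000
After event 1: A_seq=5331 A_ack=7000 B_seq=7000 B_ack=5000
After event 2: A_seq=5331 A_ack=7073 B_seq=7073 B_ack=5000

5331 7073 7073 5000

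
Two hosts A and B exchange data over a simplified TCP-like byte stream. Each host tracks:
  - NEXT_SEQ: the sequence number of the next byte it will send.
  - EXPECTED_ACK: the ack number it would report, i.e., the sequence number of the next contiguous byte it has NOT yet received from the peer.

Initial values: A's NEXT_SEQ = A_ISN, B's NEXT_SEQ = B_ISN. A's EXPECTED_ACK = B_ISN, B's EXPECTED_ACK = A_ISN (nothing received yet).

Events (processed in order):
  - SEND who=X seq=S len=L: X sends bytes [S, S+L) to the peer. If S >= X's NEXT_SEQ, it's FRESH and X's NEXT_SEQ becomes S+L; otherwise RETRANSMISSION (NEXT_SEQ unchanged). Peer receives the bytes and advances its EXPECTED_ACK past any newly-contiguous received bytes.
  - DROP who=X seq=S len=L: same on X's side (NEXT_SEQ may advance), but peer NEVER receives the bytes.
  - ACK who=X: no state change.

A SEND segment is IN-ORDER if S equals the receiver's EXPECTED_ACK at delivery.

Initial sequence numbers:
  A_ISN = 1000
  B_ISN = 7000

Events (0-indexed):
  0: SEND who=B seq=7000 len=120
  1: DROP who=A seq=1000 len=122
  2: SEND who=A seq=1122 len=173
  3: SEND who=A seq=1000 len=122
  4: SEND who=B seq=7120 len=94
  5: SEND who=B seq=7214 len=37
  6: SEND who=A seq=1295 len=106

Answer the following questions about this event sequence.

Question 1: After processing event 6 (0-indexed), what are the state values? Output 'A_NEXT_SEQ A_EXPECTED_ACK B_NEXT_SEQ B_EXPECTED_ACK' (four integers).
After event 0: A_seq=1000 A_ack=7120 B_seq=7120 B_ack=1000
After event 1: A_seq=1122 A_ack=7120 B_seq=7120 B_ack=1000
After event 2: A_seq=1295 A_ack=7120 B_seq=7120 B_ack=1000
After event 3: A_seq=1295 A_ack=7120 B_seq=7120 B_ack=1295
After event 4: A_seq=1295 A_ack=7214 B_seq=7214 B_ack=1295
After event 5: A_seq=1295 A_ack=7251 B_seq=7251 B_ack=1295
After event 6: A_seq=1401 A_ack=7251 B_seq=7251 B_ack=1401

1401 7251 7251 1401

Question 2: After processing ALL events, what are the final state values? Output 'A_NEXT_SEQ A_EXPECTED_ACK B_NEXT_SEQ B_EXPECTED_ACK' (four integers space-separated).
After event 0: A_seq=1000 A_ack=7120 B_seq=7120 B_ack=1000
After event 1: A_seq=1122 A_ack=7120 B_seq=7120 B_ack=1000
After event 2: A_seq=1295 A_ack=7120 B_seq=7120 B_ack=1000
After event 3: A_seq=1295 A_ack=7120 B_seq=7120 B_ack=1295
After event 4: A_seq=1295 A_ack=7214 B_seq=7214 B_ack=1295
After event 5: A_seq=1295 A_ack=7251 B_seq=7251 B_ack=1295
After event 6: A_seq=1401 A_ack=7251 B_seq=7251 B_ack=1401

Answer: 1401 7251 7251 1401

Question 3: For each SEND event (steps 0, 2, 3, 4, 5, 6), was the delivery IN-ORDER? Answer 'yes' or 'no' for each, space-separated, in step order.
Answer: yes no yes yes yes yes

Derivation:
Step 0: SEND seq=7000 -> in-order
Step 2: SEND seq=1122 -> out-of-order
Step 3: SEND seq=1000 -> in-order
Step 4: SEND seq=7120 -> in-order
Step 5: SEND seq=7214 -> in-order
Step 6: SEND seq=1295 -> in-order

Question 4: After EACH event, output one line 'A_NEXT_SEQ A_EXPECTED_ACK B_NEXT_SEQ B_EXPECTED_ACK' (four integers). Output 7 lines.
1000 7120 7120 1000
1122 7120 7120 1000
1295 7120 7120 1000
1295 7120 7120 1295
1295 7214 7214 1295
1295 7251 7251 1295
1401 7251 7251 1401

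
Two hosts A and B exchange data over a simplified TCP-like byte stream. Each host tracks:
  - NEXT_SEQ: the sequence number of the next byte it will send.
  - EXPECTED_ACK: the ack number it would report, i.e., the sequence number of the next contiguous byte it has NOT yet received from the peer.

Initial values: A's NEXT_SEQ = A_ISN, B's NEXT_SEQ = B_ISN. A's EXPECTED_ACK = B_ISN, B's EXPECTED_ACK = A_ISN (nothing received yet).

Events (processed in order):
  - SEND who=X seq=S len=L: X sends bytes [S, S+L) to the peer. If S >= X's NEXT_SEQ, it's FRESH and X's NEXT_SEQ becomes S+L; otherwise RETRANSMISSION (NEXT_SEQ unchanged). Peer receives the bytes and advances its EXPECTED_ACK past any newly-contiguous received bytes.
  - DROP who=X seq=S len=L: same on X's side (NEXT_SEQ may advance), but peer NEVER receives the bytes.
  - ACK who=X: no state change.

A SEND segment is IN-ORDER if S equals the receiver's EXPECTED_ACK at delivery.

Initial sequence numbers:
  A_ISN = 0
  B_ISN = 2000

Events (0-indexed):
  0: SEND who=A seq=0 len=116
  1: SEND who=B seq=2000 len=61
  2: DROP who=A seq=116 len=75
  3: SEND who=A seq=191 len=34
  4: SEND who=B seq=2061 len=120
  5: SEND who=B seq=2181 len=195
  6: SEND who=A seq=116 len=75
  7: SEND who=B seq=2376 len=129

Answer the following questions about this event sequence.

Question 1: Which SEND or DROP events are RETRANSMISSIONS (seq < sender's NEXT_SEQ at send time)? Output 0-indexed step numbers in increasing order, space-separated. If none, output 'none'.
Step 0: SEND seq=0 -> fresh
Step 1: SEND seq=2000 -> fresh
Step 2: DROP seq=116 -> fresh
Step 3: SEND seq=191 -> fresh
Step 4: SEND seq=2061 -> fresh
Step 5: SEND seq=2181 -> fresh
Step 6: SEND seq=116 -> retransmit
Step 7: SEND seq=2376 -> fresh

Answer: 6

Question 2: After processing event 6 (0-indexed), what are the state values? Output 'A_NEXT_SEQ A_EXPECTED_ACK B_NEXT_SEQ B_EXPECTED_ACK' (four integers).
After event 0: A_seq=116 A_ack=2000 B_seq=2000 B_ack=116
After event 1: A_seq=116 A_ack=2061 B_seq=2061 B_ack=116
After event 2: A_seq=191 A_ack=2061 B_seq=2061 B_ack=116
After event 3: A_seq=225 A_ack=2061 B_seq=2061 B_ack=116
After event 4: A_seq=225 A_ack=2181 B_seq=2181 B_ack=116
After event 5: A_seq=225 A_ack=2376 B_seq=2376 B_ack=116
After event 6: A_seq=225 A_ack=2376 B_seq=2376 B_ack=225

225 2376 2376 225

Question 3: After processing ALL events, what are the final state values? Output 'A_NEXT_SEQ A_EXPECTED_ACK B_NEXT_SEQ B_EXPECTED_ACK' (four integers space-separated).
After event 0: A_seq=116 A_ack=2000 B_seq=2000 B_ack=116
After event 1: A_seq=116 A_ack=2061 B_seq=2061 B_ack=116
After event 2: A_seq=191 A_ack=2061 B_seq=2061 B_ack=116
After event 3: A_seq=225 A_ack=2061 B_seq=2061 B_ack=116
After event 4: A_seq=225 A_ack=2181 B_seq=2181 B_ack=116
After event 5: A_seq=225 A_ack=2376 B_seq=2376 B_ack=116
After event 6: A_seq=225 A_ack=2376 B_seq=2376 B_ack=225
After event 7: A_seq=225 A_ack=2505 B_seq=2505 B_ack=225

Answer: 225 2505 2505 225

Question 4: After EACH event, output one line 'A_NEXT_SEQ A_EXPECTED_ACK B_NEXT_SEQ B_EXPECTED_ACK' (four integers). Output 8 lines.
116 2000 2000 116
116 2061 2061 116
191 2061 2061 116
225 2061 2061 116
225 2181 2181 116
225 2376 2376 116
225 2376 2376 225
225 2505 2505 225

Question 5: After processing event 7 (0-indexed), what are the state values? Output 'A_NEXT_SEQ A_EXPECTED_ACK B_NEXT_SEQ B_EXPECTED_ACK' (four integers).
After event 0: A_seq=116 A_ack=2000 B_seq=2000 B_ack=116
After event 1: A_seq=116 A_ack=2061 B_seq=2061 B_ack=116
After event 2: A_seq=191 A_ack=2061 B_seq=2061 B_ack=116
After event 3: A_seq=225 A_ack=2061 B_seq=2061 B_ack=116
After event 4: A_seq=225 A_ack=2181 B_seq=2181 B_ack=116
After event 5: A_seq=225 A_ack=2376 B_seq=2376 B_ack=116
After event 6: A_seq=225 A_ack=2376 B_seq=2376 B_ack=225
After event 7: A_seq=225 A_ack=2505 B_seq=2505 B_ack=225

225 2505 2505 225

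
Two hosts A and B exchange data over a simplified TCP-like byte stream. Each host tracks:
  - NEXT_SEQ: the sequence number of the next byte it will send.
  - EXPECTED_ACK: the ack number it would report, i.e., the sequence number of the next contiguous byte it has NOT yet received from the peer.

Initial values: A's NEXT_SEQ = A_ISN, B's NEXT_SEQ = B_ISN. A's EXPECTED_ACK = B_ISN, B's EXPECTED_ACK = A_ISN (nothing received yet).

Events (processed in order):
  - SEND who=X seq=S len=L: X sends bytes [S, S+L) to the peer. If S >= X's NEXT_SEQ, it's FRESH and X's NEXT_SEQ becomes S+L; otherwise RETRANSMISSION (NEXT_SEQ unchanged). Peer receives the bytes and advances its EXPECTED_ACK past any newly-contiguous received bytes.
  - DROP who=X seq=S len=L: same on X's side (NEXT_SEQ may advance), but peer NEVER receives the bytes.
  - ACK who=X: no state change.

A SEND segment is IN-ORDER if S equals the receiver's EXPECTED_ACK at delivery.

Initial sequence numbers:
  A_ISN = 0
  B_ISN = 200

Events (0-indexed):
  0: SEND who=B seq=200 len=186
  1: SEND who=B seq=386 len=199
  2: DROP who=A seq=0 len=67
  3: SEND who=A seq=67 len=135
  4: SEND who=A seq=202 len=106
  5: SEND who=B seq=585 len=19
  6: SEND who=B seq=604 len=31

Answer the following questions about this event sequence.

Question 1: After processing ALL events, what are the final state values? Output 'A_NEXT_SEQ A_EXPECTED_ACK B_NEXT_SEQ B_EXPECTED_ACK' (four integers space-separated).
After event 0: A_seq=0 A_ack=386 B_seq=386 B_ack=0
After event 1: A_seq=0 A_ack=585 B_seq=585 B_ack=0
After event 2: A_seq=67 A_ack=585 B_seq=585 B_ack=0
After event 3: A_seq=202 A_ack=585 B_seq=585 B_ack=0
After event 4: A_seq=308 A_ack=585 B_seq=585 B_ack=0
After event 5: A_seq=308 A_ack=604 B_seq=604 B_ack=0
After event 6: A_seq=308 A_ack=635 B_seq=635 B_ack=0

Answer: 308 635 635 0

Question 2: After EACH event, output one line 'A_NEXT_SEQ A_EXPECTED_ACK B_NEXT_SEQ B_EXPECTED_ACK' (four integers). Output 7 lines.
0 386 386 0
0 585 585 0
67 585 585 0
202 585 585 0
308 585 585 0
308 604 604 0
308 635 635 0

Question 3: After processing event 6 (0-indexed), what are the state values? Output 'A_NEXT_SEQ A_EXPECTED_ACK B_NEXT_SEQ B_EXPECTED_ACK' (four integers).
After event 0: A_seq=0 A_ack=386 B_seq=386 B_ack=0
After event 1: A_seq=0 A_ack=585 B_seq=585 B_ack=0
After event 2: A_seq=67 A_ack=585 B_seq=585 B_ack=0
After event 3: A_seq=202 A_ack=585 B_seq=585 B_ack=0
After event 4: A_seq=308 A_ack=585 B_seq=585 B_ack=0
After event 5: A_seq=308 A_ack=604 B_seq=604 B_ack=0
After event 6: A_seq=308 A_ack=635 B_seq=635 B_ack=0

308 635 635 0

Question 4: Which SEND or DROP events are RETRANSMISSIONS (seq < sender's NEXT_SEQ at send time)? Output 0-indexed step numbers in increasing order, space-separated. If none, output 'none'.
Step 0: SEND seq=200 -> fresh
Step 1: SEND seq=386 -> fresh
Step 2: DROP seq=0 -> fresh
Step 3: SEND seq=67 -> fresh
Step 4: SEND seq=202 -> fresh
Step 5: SEND seq=585 -> fresh
Step 6: SEND seq=604 -> fresh

Answer: none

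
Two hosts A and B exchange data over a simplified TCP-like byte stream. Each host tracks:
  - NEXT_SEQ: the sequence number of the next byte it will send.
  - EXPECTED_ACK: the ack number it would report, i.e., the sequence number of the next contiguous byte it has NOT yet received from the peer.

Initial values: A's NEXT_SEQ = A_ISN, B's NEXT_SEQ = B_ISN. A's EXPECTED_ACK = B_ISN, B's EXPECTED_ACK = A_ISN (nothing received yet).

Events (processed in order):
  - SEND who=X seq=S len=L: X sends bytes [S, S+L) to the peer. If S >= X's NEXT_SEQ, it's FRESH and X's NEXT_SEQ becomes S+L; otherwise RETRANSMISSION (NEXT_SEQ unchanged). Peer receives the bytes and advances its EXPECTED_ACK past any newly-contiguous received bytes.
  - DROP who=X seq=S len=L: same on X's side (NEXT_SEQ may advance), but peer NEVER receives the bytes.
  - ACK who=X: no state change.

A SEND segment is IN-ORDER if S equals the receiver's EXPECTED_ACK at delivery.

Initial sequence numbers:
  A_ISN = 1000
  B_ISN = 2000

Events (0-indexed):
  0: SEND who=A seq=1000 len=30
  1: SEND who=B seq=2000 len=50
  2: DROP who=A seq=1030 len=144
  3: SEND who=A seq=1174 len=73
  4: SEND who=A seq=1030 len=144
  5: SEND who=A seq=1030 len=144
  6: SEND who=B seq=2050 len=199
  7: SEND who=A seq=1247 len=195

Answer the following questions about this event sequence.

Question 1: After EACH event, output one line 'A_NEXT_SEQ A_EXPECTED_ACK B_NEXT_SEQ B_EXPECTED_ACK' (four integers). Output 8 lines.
1030 2000 2000 1030
1030 2050 2050 1030
1174 2050 2050 1030
1247 2050 2050 1030
1247 2050 2050 1247
1247 2050 2050 1247
1247 2249 2249 1247
1442 2249 2249 1442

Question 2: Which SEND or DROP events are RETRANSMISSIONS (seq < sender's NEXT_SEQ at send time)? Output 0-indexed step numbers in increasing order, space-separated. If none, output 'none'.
Step 0: SEND seq=1000 -> fresh
Step 1: SEND seq=2000 -> fresh
Step 2: DROP seq=1030 -> fresh
Step 3: SEND seq=1174 -> fresh
Step 4: SEND seq=1030 -> retransmit
Step 5: SEND seq=1030 -> retransmit
Step 6: SEND seq=2050 -> fresh
Step 7: SEND seq=1247 -> fresh

Answer: 4 5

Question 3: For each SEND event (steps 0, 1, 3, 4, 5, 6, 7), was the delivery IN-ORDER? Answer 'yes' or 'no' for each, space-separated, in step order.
Answer: yes yes no yes no yes yes

Derivation:
Step 0: SEND seq=1000 -> in-order
Step 1: SEND seq=2000 -> in-order
Step 3: SEND seq=1174 -> out-of-order
Step 4: SEND seq=1030 -> in-order
Step 5: SEND seq=1030 -> out-of-order
Step 6: SEND seq=2050 -> in-order
Step 7: SEND seq=1247 -> in-order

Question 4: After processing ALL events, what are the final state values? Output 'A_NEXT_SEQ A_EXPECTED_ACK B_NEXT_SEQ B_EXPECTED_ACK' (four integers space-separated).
Answer: 1442 2249 2249 1442

Derivation:
After event 0: A_seq=1030 A_ack=2000 B_seq=2000 B_ack=1030
After event 1: A_seq=1030 A_ack=2050 B_seq=2050 B_ack=1030
After event 2: A_seq=1174 A_ack=2050 B_seq=2050 B_ack=1030
After event 3: A_seq=1247 A_ack=2050 B_seq=2050 B_ack=1030
After event 4: A_seq=1247 A_ack=2050 B_seq=2050 B_ack=1247
After event 5: A_seq=1247 A_ack=2050 B_seq=2050 B_ack=1247
After event 6: A_seq=1247 A_ack=2249 B_seq=2249 B_ack=1247
After event 7: A_seq=1442 A_ack=2249 B_seq=2249 B_ack=1442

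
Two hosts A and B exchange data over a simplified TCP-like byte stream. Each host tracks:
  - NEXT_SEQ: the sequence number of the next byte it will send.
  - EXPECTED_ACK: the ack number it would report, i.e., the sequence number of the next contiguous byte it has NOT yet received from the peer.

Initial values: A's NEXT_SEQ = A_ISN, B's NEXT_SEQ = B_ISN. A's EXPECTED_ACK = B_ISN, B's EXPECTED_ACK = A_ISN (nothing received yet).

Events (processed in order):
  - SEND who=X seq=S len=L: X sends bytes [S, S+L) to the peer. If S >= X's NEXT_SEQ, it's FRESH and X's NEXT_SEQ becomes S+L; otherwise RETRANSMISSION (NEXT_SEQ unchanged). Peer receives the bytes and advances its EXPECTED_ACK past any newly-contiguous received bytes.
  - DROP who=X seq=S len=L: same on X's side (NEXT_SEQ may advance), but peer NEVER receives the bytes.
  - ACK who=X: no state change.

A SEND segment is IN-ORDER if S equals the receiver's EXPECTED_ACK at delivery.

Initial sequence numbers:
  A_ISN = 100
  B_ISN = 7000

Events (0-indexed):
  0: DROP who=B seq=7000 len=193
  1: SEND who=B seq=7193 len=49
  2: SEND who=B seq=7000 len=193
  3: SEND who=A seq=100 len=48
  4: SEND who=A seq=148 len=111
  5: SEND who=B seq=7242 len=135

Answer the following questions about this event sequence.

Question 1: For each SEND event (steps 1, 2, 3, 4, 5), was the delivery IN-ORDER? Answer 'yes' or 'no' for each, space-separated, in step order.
Step 1: SEND seq=7193 -> out-of-order
Step 2: SEND seq=7000 -> in-order
Step 3: SEND seq=100 -> in-order
Step 4: SEND seq=148 -> in-order
Step 5: SEND seq=7242 -> in-order

Answer: no yes yes yes yes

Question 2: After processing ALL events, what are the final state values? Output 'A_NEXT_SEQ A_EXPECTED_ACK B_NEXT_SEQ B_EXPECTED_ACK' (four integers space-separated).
After event 0: A_seq=100 A_ack=7000 B_seq=7193 B_ack=100
After event 1: A_seq=100 A_ack=7000 B_seq=7242 B_ack=100
After event 2: A_seq=100 A_ack=7242 B_seq=7242 B_ack=100
After event 3: A_seq=148 A_ack=7242 B_seq=7242 B_ack=148
After event 4: A_seq=259 A_ack=7242 B_seq=7242 B_ack=259
After event 5: A_seq=259 A_ack=7377 B_seq=7377 B_ack=259

Answer: 259 7377 7377 259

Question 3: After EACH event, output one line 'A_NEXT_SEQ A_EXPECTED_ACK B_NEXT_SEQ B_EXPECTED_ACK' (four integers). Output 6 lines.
100 7000 7193 100
100 7000 7242 100
100 7242 7242 100
148 7242 7242 148
259 7242 7242 259
259 7377 7377 259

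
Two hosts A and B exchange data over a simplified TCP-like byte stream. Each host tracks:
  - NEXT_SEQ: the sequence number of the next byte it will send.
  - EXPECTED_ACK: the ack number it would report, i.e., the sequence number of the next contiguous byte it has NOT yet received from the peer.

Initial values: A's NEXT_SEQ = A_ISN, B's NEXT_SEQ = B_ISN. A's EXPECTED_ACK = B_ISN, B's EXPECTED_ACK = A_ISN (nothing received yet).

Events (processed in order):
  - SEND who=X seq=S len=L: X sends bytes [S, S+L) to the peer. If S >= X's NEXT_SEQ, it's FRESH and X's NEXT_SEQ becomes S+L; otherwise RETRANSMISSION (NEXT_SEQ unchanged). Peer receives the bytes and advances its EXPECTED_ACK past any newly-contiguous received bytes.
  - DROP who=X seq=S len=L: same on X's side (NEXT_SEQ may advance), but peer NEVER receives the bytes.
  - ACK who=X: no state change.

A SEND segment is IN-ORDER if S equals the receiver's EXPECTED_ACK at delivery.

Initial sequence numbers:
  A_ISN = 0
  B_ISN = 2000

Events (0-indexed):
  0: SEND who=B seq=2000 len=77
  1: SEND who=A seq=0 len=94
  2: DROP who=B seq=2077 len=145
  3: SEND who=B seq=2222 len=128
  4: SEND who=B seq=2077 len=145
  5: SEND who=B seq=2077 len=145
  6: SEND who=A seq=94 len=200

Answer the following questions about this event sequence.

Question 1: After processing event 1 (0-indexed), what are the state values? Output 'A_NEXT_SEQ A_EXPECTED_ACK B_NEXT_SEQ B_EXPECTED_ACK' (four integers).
After event 0: A_seq=0 A_ack=2077 B_seq=2077 B_ack=0
After event 1: A_seq=94 A_ack=2077 B_seq=2077 B_ack=94

94 2077 2077 94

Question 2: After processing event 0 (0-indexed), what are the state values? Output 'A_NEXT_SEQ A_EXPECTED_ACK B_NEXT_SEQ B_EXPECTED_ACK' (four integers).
After event 0: A_seq=0 A_ack=2077 B_seq=2077 B_ack=0

0 2077 2077 0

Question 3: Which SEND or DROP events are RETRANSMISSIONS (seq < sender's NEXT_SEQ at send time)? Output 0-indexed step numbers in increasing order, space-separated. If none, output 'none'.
Answer: 4 5

Derivation:
Step 0: SEND seq=2000 -> fresh
Step 1: SEND seq=0 -> fresh
Step 2: DROP seq=2077 -> fresh
Step 3: SEND seq=2222 -> fresh
Step 4: SEND seq=2077 -> retransmit
Step 5: SEND seq=2077 -> retransmit
Step 6: SEND seq=94 -> fresh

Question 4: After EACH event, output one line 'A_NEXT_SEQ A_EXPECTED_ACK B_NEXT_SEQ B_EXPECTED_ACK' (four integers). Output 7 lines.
0 2077 2077 0
94 2077 2077 94
94 2077 2222 94
94 2077 2350 94
94 2350 2350 94
94 2350 2350 94
294 2350 2350 294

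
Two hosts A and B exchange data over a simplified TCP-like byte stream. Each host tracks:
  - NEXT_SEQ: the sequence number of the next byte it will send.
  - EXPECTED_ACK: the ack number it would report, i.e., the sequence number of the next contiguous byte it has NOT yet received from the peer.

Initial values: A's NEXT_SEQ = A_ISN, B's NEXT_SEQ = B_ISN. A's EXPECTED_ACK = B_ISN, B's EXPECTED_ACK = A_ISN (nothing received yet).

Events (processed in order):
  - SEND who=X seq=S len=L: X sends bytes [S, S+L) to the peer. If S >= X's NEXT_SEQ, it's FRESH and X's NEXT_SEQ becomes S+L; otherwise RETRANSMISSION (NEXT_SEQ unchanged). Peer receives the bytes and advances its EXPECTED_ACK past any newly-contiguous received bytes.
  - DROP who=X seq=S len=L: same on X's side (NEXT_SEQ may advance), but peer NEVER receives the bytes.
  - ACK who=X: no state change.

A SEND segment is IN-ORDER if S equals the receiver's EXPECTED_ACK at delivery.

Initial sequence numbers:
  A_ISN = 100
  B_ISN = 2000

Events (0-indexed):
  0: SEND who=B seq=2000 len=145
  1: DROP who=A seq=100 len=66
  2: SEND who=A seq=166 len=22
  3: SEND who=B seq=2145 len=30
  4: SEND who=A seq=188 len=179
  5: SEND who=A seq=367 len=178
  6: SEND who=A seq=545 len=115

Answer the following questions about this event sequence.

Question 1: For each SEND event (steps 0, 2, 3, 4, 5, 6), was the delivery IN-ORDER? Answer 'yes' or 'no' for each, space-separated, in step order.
Answer: yes no yes no no no

Derivation:
Step 0: SEND seq=2000 -> in-order
Step 2: SEND seq=166 -> out-of-order
Step 3: SEND seq=2145 -> in-order
Step 4: SEND seq=188 -> out-of-order
Step 5: SEND seq=367 -> out-of-order
Step 6: SEND seq=545 -> out-of-order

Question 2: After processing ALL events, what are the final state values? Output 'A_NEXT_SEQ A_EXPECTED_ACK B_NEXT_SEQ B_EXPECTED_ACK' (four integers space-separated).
Answer: 660 2175 2175 100

Derivation:
After event 0: A_seq=100 A_ack=2145 B_seq=2145 B_ack=100
After event 1: A_seq=166 A_ack=2145 B_seq=2145 B_ack=100
After event 2: A_seq=188 A_ack=2145 B_seq=2145 B_ack=100
After event 3: A_seq=188 A_ack=2175 B_seq=2175 B_ack=100
After event 4: A_seq=367 A_ack=2175 B_seq=2175 B_ack=100
After event 5: A_seq=545 A_ack=2175 B_seq=2175 B_ack=100
After event 6: A_seq=660 A_ack=2175 B_seq=2175 B_ack=100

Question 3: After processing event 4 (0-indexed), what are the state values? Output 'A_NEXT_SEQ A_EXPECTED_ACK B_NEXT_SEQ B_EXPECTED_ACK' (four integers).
After event 0: A_seq=100 A_ack=2145 B_seq=2145 B_ack=100
After event 1: A_seq=166 A_ack=2145 B_seq=2145 B_ack=100
After event 2: A_seq=188 A_ack=2145 B_seq=2145 B_ack=100
After event 3: A_seq=188 A_ack=2175 B_seq=2175 B_ack=100
After event 4: A_seq=367 A_ack=2175 B_seq=2175 B_ack=100

367 2175 2175 100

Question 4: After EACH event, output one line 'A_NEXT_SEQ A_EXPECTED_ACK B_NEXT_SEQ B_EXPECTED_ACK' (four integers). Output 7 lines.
100 2145 2145 100
166 2145 2145 100
188 2145 2145 100
188 2175 2175 100
367 2175 2175 100
545 2175 2175 100
660 2175 2175 100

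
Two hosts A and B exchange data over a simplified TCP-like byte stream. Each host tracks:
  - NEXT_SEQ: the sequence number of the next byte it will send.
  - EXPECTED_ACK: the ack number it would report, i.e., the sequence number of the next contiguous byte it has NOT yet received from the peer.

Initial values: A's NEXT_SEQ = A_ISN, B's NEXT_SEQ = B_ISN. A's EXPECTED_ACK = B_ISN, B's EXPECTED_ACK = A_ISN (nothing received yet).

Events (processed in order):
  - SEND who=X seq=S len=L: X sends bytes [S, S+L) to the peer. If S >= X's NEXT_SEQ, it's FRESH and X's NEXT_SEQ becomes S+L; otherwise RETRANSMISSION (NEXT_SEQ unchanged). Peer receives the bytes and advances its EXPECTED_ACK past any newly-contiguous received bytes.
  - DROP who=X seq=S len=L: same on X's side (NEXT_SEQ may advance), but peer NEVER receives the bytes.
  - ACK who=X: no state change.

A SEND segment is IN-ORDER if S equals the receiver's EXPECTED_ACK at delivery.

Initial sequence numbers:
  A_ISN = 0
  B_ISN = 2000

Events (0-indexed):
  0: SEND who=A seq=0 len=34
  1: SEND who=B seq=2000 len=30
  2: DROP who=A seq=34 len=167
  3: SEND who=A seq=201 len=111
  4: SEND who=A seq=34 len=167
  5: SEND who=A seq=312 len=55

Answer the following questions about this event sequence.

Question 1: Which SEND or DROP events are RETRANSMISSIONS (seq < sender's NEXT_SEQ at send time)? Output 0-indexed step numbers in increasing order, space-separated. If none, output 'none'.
Answer: 4

Derivation:
Step 0: SEND seq=0 -> fresh
Step 1: SEND seq=2000 -> fresh
Step 2: DROP seq=34 -> fresh
Step 3: SEND seq=201 -> fresh
Step 4: SEND seq=34 -> retransmit
Step 5: SEND seq=312 -> fresh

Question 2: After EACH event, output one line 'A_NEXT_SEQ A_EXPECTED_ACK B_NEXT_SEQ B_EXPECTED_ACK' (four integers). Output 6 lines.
34 2000 2000 34
34 2030 2030 34
201 2030 2030 34
312 2030 2030 34
312 2030 2030 312
367 2030 2030 367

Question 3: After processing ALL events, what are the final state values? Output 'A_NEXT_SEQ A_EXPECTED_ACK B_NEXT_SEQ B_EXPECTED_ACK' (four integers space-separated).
After event 0: A_seq=34 A_ack=2000 B_seq=2000 B_ack=34
After event 1: A_seq=34 A_ack=2030 B_seq=2030 B_ack=34
After event 2: A_seq=201 A_ack=2030 B_seq=2030 B_ack=34
After event 3: A_seq=312 A_ack=2030 B_seq=2030 B_ack=34
After event 4: A_seq=312 A_ack=2030 B_seq=2030 B_ack=312
After event 5: A_seq=367 A_ack=2030 B_seq=2030 B_ack=367

Answer: 367 2030 2030 367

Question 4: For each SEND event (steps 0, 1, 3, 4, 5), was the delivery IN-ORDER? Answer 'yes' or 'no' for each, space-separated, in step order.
Step 0: SEND seq=0 -> in-order
Step 1: SEND seq=2000 -> in-order
Step 3: SEND seq=201 -> out-of-order
Step 4: SEND seq=34 -> in-order
Step 5: SEND seq=312 -> in-order

Answer: yes yes no yes yes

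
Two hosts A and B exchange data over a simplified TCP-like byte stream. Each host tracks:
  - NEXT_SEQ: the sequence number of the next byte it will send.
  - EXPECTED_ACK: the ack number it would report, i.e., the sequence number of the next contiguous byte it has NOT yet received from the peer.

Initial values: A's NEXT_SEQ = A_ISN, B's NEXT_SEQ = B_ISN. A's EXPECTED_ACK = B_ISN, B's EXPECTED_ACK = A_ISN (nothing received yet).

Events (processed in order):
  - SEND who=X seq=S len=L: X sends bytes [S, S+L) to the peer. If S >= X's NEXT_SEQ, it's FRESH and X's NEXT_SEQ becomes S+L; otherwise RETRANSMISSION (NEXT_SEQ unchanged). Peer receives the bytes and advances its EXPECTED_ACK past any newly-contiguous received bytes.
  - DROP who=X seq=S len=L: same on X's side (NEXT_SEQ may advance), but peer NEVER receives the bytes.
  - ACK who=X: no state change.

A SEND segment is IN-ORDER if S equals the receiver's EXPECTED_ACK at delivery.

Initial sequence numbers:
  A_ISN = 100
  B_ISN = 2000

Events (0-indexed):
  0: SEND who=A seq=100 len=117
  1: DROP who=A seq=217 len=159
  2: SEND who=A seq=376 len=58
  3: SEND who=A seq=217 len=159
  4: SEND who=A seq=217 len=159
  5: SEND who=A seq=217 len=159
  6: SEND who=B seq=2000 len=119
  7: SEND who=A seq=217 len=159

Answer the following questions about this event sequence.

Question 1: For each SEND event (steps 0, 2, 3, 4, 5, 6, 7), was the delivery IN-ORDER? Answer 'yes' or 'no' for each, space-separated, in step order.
Step 0: SEND seq=100 -> in-order
Step 2: SEND seq=376 -> out-of-order
Step 3: SEND seq=217 -> in-order
Step 4: SEND seq=217 -> out-of-order
Step 5: SEND seq=217 -> out-of-order
Step 6: SEND seq=2000 -> in-order
Step 7: SEND seq=217 -> out-of-order

Answer: yes no yes no no yes no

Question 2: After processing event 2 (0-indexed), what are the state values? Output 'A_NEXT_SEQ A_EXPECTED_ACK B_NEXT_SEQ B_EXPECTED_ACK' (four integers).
After event 0: A_seq=217 A_ack=2000 B_seq=2000 B_ack=217
After event 1: A_seq=376 A_ack=2000 B_seq=2000 B_ack=217
After event 2: A_seq=434 A_ack=2000 B_seq=2000 B_ack=217

434 2000 2000 217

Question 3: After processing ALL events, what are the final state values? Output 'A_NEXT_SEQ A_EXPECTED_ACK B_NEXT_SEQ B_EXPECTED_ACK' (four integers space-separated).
After event 0: A_seq=217 A_ack=2000 B_seq=2000 B_ack=217
After event 1: A_seq=376 A_ack=2000 B_seq=2000 B_ack=217
After event 2: A_seq=434 A_ack=2000 B_seq=2000 B_ack=217
After event 3: A_seq=434 A_ack=2000 B_seq=2000 B_ack=434
After event 4: A_seq=434 A_ack=2000 B_seq=2000 B_ack=434
After event 5: A_seq=434 A_ack=2000 B_seq=2000 B_ack=434
After event 6: A_seq=434 A_ack=2119 B_seq=2119 B_ack=434
After event 7: A_seq=434 A_ack=2119 B_seq=2119 B_ack=434

Answer: 434 2119 2119 434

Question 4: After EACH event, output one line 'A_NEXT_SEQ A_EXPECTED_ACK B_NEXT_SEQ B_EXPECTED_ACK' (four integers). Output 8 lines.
217 2000 2000 217
376 2000 2000 217
434 2000 2000 217
434 2000 2000 434
434 2000 2000 434
434 2000 2000 434
434 2119 2119 434
434 2119 2119 434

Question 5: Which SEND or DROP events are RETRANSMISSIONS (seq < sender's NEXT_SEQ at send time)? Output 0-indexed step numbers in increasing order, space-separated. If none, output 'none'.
Answer: 3 4 5 7

Derivation:
Step 0: SEND seq=100 -> fresh
Step 1: DROP seq=217 -> fresh
Step 2: SEND seq=376 -> fresh
Step 3: SEND seq=217 -> retransmit
Step 4: SEND seq=217 -> retransmit
Step 5: SEND seq=217 -> retransmit
Step 6: SEND seq=2000 -> fresh
Step 7: SEND seq=217 -> retransmit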